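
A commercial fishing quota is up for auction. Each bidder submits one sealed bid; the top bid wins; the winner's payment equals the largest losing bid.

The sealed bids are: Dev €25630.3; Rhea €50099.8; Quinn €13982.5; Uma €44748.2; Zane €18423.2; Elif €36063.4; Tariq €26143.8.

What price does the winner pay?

€44748.2

Highest bid: Rhea at €50099.8, so Rhea wins.
Second-highest bid: Uma at €44748.2 — that is the price the winner pays.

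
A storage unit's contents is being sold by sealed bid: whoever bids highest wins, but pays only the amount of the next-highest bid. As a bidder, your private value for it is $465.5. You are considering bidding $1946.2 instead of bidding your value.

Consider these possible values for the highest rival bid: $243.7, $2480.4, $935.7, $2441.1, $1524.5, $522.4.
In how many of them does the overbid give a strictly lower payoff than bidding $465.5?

The deviation hurts exactly when the highest competing bid lies strictly between $465.5 and $1946.2 — overbidding then wins at a price above your value.
$243.7: below both → same outcome either way.
$2480.4: above both → same outcome either way.
$935.7: inside the interval → strictly worse (loss $470.2).
$2441.1: above both → same outcome either way.
$1524.5: inside the interval → strictly worse (loss $1059).
$522.4: inside the interval → strictly worse (loss $56.9).
Count: 3.

3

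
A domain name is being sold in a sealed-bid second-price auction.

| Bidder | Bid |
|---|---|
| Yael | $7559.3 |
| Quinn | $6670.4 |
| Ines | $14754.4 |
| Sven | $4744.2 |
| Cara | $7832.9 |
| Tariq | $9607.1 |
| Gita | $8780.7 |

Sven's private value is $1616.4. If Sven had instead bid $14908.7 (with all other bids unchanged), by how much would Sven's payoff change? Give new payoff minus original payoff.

The highest bid among the other bidders is $14754.4; Sven's bid doesn't change that.
Original bid $4744.2: Sven is not highest (top rival bid is $14754.4); payoff $0.
Alternative bid $14908.7: Sven is highest, pays the top rival bid $14754.4; payoff $1616.4 − $14754.4 = −$13138.
Change in payoff = −$13138 − ($0) = −$13138.

−$13138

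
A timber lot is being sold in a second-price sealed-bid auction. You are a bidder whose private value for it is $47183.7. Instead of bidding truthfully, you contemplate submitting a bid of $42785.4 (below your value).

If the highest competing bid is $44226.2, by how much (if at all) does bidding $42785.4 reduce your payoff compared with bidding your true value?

$2957.5

Bidding your value $47183.7: you win (since $47183.7 > $44226.2) and pay $44226.2. Payoff $2957.5.
Bidding $42785.4: you lose. Payoff $0.
The competing bid $44226.2 lies between your shaded bid and your value, so underbidding forfeits an item you could have won at a profitable price.
Loss from deviating = $2957.5 − ($0) = $2957.5.
In a second-price auction your bid sets only whether you win, not what you pay, so bidding your true value is weakly dominant.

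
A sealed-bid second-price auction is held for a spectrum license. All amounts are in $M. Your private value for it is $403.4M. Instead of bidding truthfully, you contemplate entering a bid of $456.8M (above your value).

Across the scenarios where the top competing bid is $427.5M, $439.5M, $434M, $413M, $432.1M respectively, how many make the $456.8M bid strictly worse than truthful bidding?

5

The deviation hurts exactly when the highest competing bid lies strictly between $403.4M and $456.8M — overbidding then wins at a price above your value.
$427.5M: inside the interval → strictly worse (loss $24.1M).
$439.5M: inside the interval → strictly worse (loss $36.1M).
$434M: inside the interval → strictly worse (loss $30.6M).
$413M: inside the interval → strictly worse (loss $9.6M).
$432.1M: inside the interval → strictly worse (loss $28.7M).
Count: 5.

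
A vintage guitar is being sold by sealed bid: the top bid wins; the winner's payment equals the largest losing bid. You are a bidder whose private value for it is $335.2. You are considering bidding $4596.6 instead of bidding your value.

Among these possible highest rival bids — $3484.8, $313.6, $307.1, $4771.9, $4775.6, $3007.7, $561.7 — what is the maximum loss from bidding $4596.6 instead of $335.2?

$3484.8: truthful gives $0, deviation gives −$3149.6 → loss $3149.6.
$313.6: same outcome either way → loss $0.
$307.1: same outcome either way → loss $0.
$4771.9: same outcome either way → loss $0.
$4775.6: same outcome either way → loss $0.
$3007.7: truthful gives $0, deviation gives −$2672.5 → loss $2672.5.
$561.7: truthful gives $0, deviation gives −$226.5 → loss $226.5.
Maximum loss: $3149.6.

$3149.6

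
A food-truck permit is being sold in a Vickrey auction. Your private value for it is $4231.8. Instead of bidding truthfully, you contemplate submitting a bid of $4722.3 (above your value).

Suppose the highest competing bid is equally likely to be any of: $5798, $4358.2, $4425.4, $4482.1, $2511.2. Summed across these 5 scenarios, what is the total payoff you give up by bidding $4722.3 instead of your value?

The deviation costs you only when the competing bid falls strictly between $4231.8 and $4722.3; elsewhere both bids give the same outcome.
$5798: outcomes coincide → loss $0.
$4358.2: truthful payoff $0, deviation payoff −$126.4 → loss $126.4.
$4425.4: truthful payoff $0, deviation payoff −$193.6 → loss $193.6.
$4482.1: truthful payoff $0, deviation payoff −$250.3 → loss $250.3.
$2511.2: outcomes coincide → loss $0.
Total loss = $126.4 + $193.6 + $250.3 = $570.3.
Truthful bidding weakly dominates here: raising your bid can only win items priced above your value, and lowering it can only forfeit items priced below.

$570.3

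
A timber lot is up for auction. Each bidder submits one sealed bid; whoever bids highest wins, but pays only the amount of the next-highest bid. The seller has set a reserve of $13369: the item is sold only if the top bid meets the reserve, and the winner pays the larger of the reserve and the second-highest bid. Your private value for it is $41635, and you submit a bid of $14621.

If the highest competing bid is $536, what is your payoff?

$28266

Your bid $14621 is the highest and exceeds the reserve.
Price = max(second-highest bid, reserve) = max($536, $13369) = $13369.
Payoff = $41635 − $13369 = $28266.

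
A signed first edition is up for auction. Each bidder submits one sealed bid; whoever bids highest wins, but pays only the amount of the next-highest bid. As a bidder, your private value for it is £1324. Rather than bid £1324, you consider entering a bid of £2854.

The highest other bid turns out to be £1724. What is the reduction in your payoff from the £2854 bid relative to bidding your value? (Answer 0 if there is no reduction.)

£400

Bidding your value £1324: you lose (since £1324 < £1724). Payoff £0.
Bidding £2854: you win and pay £1724. Payoff £1324 − £1724 = −£400.
The competing bid £1724 lies between your value and your inflated bid, so overbidding wins an item priced above your value.
Loss from deviating = £0 − (−£400) = £400.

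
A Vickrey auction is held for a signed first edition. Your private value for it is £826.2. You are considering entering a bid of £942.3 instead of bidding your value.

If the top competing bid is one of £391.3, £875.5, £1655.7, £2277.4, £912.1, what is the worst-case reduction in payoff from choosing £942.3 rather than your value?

£391.3: same outcome either way → loss £0.
£875.5: truthful gives £0, deviation gives −£49.3 → loss £49.3.
£1655.7: same outcome either way → loss £0.
£2277.4: same outcome either way → loss £0.
£912.1: truthful gives £0, deviation gives −£85.9 → loss £85.9.
Maximum loss: £85.9.

£85.9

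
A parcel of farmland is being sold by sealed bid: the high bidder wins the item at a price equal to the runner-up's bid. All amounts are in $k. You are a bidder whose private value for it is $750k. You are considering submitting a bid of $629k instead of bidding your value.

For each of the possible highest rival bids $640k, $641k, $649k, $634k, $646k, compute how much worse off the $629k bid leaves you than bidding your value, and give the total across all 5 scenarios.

The deviation costs you only when the competing bid falls strictly between $629k and $750k; elsewhere both bids give the same outcome.
$640k: truthful payoff $110k, deviation payoff $0k → loss $110k.
$641k: truthful payoff $109k, deviation payoff $0k → loss $109k.
$649k: truthful payoff $101k, deviation payoff $0k → loss $101k.
$634k: truthful payoff $116k, deviation payoff $0k → loss $116k.
$646k: truthful payoff $104k, deviation payoff $0k → loss $104k.
Total loss = $110k + $109k + $101k + $116k + $104k = $540k.
In a second-price auction your bid sets only whether you win, not what you pay, so bidding your true value is weakly dominant.

$540k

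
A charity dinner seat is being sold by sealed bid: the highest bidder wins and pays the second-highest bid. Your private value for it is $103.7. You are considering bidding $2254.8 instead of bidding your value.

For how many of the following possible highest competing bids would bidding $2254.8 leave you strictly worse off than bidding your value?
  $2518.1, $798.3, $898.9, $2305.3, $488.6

3

The deviation hurts exactly when the highest competing bid lies strictly between $103.7 and $2254.8 — overbidding then wins at a price above your value.
$2518.1: above both → same outcome either way.
$798.3: inside the interval → strictly worse (loss $694.6).
$898.9: inside the interval → strictly worse (loss $795.2).
$2305.3: above both → same outcome either way.
$488.6: inside the interval → strictly worse (loss $384.9).
Count: 3.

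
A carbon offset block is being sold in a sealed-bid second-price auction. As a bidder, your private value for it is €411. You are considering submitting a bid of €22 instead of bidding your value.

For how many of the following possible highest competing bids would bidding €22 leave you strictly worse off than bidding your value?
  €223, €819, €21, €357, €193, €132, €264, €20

5

The deviation hurts exactly when the highest competing bid lies strictly between €22 and €411 — underbidding then forfeits a profitable win.
€223: inside the interval → strictly worse (loss €188).
€819: above both → same outcome either way.
€21: below both → same outcome either way.
€357: inside the interval → strictly worse (loss €54).
€193: inside the interval → strictly worse (loss €218).
€132: inside the interval → strictly worse (loss €279).
€264: inside the interval → strictly worse (loss €147).
€20: below both → same outcome either way.
Count: 5.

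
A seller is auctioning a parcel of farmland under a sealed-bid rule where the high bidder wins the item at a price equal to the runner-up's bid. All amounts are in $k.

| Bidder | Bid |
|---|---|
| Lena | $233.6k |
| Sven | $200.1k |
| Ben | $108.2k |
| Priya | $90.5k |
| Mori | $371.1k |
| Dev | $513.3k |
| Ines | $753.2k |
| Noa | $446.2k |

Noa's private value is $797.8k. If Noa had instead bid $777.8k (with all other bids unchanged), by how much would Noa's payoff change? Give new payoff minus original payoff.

The highest bid among the other bidders is $753.2k; Noa's bid doesn't change that.
Original bid $446.2k: Noa is not highest (top rival bid is $753.2k); payoff $0k.
Alternative bid $777.8k: Noa is highest, pays the top rival bid $753.2k; payoff $797.8k − $753.2k = $44.6k.
Change in payoff = $44.6k − ($0k) = $44.6k.

$44.6k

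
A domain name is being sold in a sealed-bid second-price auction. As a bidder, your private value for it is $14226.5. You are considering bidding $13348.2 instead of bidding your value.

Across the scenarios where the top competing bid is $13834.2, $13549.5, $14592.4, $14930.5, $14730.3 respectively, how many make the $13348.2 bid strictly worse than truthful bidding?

2

The deviation hurts exactly when the highest competing bid lies strictly between $13348.2 and $14226.5 — underbidding then forfeits a profitable win.
$13834.2: inside the interval → strictly worse (loss $392.3).
$13549.5: inside the interval → strictly worse (loss $677).
$14592.4: above both → same outcome either way.
$14930.5: above both → same outcome either way.
$14730.3: above both → same outcome either way.
Count: 2.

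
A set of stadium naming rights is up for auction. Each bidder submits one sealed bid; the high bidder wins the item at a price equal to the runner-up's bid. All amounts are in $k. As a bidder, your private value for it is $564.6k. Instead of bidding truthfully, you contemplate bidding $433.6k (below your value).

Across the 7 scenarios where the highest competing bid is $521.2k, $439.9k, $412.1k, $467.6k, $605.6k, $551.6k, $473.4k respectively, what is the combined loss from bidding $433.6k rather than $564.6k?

$369.3k

The deviation costs you only when the competing bid falls strictly between $433.6k and $564.6k; elsewhere both bids give the same outcome.
$521.2k: truthful payoff $43.4k, deviation payoff $0k → loss $43.4k.
$439.9k: truthful payoff $124.7k, deviation payoff $0k → loss $124.7k.
$412.1k: outcomes coincide → loss $0k.
$467.6k: truthful payoff $97k, deviation payoff $0k → loss $97k.
$605.6k: outcomes coincide → loss $0k.
$551.6k: truthful payoff $13k, deviation payoff $0k → loss $13k.
$473.4k: truthful payoff $91.2k, deviation payoff $0k → loss $91.2k.
Total loss = $43.4k + $124.7k + $97k + $13k + $91.2k = $369.3k.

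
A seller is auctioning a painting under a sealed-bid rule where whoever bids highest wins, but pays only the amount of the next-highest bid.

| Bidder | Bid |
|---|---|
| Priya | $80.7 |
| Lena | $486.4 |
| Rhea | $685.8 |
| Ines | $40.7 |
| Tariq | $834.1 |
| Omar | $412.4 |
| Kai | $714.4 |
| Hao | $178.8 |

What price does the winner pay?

$714.4

Highest bid: Tariq at $834.1, so Tariq wins.
Second-highest bid: Kai at $714.4 — that is the price the winner pays.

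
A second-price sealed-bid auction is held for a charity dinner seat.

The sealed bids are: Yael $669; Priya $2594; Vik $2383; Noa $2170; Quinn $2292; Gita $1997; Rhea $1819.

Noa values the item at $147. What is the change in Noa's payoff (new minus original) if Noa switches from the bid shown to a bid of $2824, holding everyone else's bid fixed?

The highest bid among the other bidders is $2594; Noa's bid doesn't change that.
Original bid $2170: Noa is not highest (top rival bid is $2594); payoff $0.
Alternative bid $2824: Noa is highest, pays the top rival bid $2594; payoff $147 − $2594 = −$2447.
Change in payoff = −$2447 − ($0) = −$2447.

−$2447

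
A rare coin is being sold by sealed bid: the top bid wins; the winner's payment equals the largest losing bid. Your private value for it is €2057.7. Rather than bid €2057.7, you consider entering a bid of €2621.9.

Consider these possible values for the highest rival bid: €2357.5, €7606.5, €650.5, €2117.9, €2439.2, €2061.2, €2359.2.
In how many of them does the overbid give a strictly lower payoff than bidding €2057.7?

5

The deviation hurts exactly when the highest competing bid lies strictly between €2057.7 and €2621.9 — overbidding then wins at a price above your value.
€2357.5: inside the interval → strictly worse (loss €299.8).
€7606.5: above both → same outcome either way.
€650.5: below both → same outcome either way.
€2117.9: inside the interval → strictly worse (loss €60.2).
€2439.2: inside the interval → strictly worse (loss €381.5).
€2061.2: inside the interval → strictly worse (loss €3.5).
€2359.2: inside the interval → strictly worse (loss €301.5).
Count: 5.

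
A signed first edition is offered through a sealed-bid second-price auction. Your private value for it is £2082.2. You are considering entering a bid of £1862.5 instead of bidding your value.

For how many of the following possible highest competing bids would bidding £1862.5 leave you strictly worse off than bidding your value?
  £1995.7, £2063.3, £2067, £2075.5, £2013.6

5

The deviation hurts exactly when the highest competing bid lies strictly between £1862.5 and £2082.2 — underbidding then forfeits a profitable win.
£1995.7: inside the interval → strictly worse (loss £86.5).
£2063.3: inside the interval → strictly worse (loss £18.9).
£2067: inside the interval → strictly worse (loss £15.2).
£2075.5: inside the interval → strictly worse (loss £6.7).
£2013.6: inside the interval → strictly worse (loss £68.6).
Count: 5.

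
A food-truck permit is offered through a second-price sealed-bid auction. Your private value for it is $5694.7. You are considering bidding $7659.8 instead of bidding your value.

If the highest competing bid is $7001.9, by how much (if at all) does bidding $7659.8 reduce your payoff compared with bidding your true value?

$1307.2

Bidding your value $5694.7: you lose (since $5694.7 < $7001.9). Payoff $0.
Bidding $7659.8: you win and pay $7001.9. Payoff $5694.7 − $7001.9 = −$1307.2.
The competing bid $7001.9 lies between your value and your inflated bid, so overbidding wins an item priced above your value.
Loss from deviating = $0 − (−$1307.2) = $1307.2.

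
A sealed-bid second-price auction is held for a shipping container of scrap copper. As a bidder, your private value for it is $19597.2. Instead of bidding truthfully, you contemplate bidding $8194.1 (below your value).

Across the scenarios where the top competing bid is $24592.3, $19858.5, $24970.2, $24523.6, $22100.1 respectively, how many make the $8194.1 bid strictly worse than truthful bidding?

0

The deviation hurts exactly when the highest competing bid lies strictly between $8194.1 and $19597.2 — underbidding then forfeits a profitable win.
$24592.3: above both → same outcome either way.
$19858.5: above both → same outcome either way.
$24970.2: above both → same outcome either way.
$24523.6: above both → same outcome either way.
$22100.1: above both → same outcome either way.
Count: 0.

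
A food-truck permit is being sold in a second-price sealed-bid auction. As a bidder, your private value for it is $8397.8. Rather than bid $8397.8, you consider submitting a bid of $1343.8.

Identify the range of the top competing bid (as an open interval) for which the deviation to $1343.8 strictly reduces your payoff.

($1343.8, $8397.8)

If the competing bid is below $1343.8, both bids win at the same price — no difference.
If it is above $8397.8, both bids lose — no difference.
If it lies strictly between $1343.8 and $8397.8, bidding your value wins at a price below your value (positive payoff) while bidding $1343.8 loses (payoff 0).
So the deviation strictly hurts on the open interval ($1343.8, $8397.8).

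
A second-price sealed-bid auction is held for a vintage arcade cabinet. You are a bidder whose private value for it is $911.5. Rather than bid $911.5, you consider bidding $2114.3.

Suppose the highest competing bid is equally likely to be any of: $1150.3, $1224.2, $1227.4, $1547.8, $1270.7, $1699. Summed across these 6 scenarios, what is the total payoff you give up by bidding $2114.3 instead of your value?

$2650.4

The deviation costs you only when the competing bid falls strictly between $911.5 and $2114.3; elsewhere both bids give the same outcome.
$1150.3: truthful payoff $0, deviation payoff −$238.8 → loss $238.8.
$1224.2: truthful payoff $0, deviation payoff −$312.7 → loss $312.7.
$1227.4: truthful payoff $0, deviation payoff −$315.9 → loss $315.9.
$1547.8: truthful payoff $0, deviation payoff −$636.3 → loss $636.3.
$1270.7: truthful payoff $0, deviation payoff −$359.2 → loss $359.2.
$1699: truthful payoff $0, deviation payoff −$787.5 → loss $787.5.
Total loss = $238.8 + $312.7 + $315.9 + $636.3 + $359.2 + $787.5 = $2650.4.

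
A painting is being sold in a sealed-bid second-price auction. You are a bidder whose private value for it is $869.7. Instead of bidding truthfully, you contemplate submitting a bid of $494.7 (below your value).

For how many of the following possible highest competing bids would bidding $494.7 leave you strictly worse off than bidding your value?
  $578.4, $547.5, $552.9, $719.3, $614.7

The deviation hurts exactly when the highest competing bid lies strictly between $494.7 and $869.7 — underbidding then forfeits a profitable win.
$578.4: inside the interval → strictly worse (loss $291.3).
$547.5: inside the interval → strictly worse (loss $322.2).
$552.9: inside the interval → strictly worse (loss $316.8).
$719.3: inside the interval → strictly worse (loss $150.4).
$614.7: inside the interval → strictly worse (loss $255).
Count: 5.

5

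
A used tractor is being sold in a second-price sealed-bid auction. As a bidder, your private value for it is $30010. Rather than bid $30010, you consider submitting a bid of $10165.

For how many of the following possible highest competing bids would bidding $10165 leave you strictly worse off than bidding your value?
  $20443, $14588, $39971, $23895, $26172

The deviation hurts exactly when the highest competing bid lies strictly between $10165 and $30010 — underbidding then forfeits a profitable win.
$20443: inside the interval → strictly worse (loss $9567).
$14588: inside the interval → strictly worse (loss $15422).
$39971: above both → same outcome either way.
$23895: inside the interval → strictly worse (loss $6115).
$26172: inside the interval → strictly worse (loss $3838).
Count: 4.

4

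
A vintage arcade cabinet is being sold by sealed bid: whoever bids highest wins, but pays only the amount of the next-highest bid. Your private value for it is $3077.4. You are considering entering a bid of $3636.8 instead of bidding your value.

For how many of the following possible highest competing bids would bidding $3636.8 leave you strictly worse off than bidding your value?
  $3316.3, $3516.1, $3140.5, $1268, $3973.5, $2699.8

The deviation hurts exactly when the highest competing bid lies strictly between $3077.4 and $3636.8 — overbidding then wins at a price above your value.
$3316.3: inside the interval → strictly worse (loss $238.9).
$3516.1: inside the interval → strictly worse (loss $438.7).
$3140.5: inside the interval → strictly worse (loss $63.1).
$1268: below both → same outcome either way.
$3973.5: above both → same outcome either way.
$2699.8: below both → same outcome either way.
Count: 3.

3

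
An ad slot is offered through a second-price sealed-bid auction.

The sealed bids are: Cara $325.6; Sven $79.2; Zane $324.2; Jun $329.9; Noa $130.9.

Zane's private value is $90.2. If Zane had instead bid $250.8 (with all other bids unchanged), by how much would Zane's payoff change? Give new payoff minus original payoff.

$0

The highest bid among the other bidders is $329.9; Zane's bid doesn't change that.
Original bid $324.2: Zane is not highest (top rival bid is $329.9); payoff $0.
Alternative bid $250.8: Zane is not highest (top rival bid is $329.9); payoff $0.
Change in payoff = $0 − ($0) = $0.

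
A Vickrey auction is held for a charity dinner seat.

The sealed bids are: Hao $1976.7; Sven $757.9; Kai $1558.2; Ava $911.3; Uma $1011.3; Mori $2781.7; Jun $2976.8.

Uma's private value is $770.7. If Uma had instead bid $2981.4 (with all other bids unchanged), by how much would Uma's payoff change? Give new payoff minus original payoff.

The highest bid among the other bidders is $2976.8; Uma's bid doesn't change that.
Original bid $1011.3: Uma is not highest (top rival bid is $2976.8); payoff $0.
Alternative bid $2981.4: Uma is highest, pays the top rival bid $2976.8; payoff $770.7 − $2976.8 = −$2206.1.
Change in payoff = −$2206.1 − ($0) = −$2206.1.

−$2206.1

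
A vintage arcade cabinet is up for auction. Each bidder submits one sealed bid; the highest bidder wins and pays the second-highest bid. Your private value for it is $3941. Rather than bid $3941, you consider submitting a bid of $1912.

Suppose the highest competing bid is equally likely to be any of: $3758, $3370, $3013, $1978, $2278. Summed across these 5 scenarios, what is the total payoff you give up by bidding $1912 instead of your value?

$5308

The deviation costs you only when the competing bid falls strictly between $1912 and $3941; elsewhere both bids give the same outcome.
$3758: truthful payoff $183, deviation payoff $0 → loss $183.
$3370: truthful payoff $571, deviation payoff $0 → loss $571.
$3013: truthful payoff $928, deviation payoff $0 → loss $928.
$1978: truthful payoff $1963, deviation payoff $0 → loss $1963.
$2278: truthful payoff $1663, deviation payoff $0 → loss $1663.
Total loss = $183 + $571 + $928 + $1963 + $1663 = $5308.
Because the price is fixed by the runner-up's bid, deviating from your value can only change a good outcome into a bad one — never the reverse.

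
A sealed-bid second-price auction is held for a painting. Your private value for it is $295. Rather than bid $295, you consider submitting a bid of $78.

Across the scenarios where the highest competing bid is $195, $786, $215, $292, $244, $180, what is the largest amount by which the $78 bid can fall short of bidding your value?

$115

$195: truthful gives $100, deviation gives $0 → loss $100.
$786: same outcome either way → loss $0.
$215: truthful gives $80, deviation gives $0 → loss $80.
$292: truthful gives $3, deviation gives $0 → loss $3.
$244: truthful gives $51, deviation gives $0 → loss $51.
$180: truthful gives $115, deviation gives $0 → loss $115.
Maximum loss: $115.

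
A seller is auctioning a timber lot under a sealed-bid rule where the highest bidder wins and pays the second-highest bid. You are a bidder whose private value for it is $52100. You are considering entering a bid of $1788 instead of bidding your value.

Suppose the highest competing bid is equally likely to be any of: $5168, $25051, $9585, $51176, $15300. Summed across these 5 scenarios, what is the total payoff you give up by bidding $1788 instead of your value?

The deviation costs you only when the competing bid falls strictly between $1788 and $52100; elsewhere both bids give the same outcome.
$5168: truthful payoff $46932, deviation payoff $0 → loss $46932.
$25051: truthful payoff $27049, deviation payoff $0 → loss $27049.
$9585: truthful payoff $42515, deviation payoff $0 → loss $42515.
$51176: truthful payoff $924, deviation payoff $0 → loss $924.
$15300: truthful payoff $36800, deviation payoff $0 → loss $36800.
Total loss = $46932 + $27049 + $42515 + $924 + $36800 = $154220.
In a second-price auction your bid sets only whether you win, not what you pay, so bidding your true value is weakly dominant.

$154220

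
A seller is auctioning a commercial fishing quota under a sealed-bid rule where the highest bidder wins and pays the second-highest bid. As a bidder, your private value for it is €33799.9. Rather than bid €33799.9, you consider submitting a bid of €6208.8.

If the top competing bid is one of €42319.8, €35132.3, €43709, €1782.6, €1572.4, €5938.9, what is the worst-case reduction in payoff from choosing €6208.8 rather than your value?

€42319.8: same outcome either way → loss €0.
€35132.3: same outcome either way → loss €0.
€43709: same outcome either way → loss €0.
€1782.6: same outcome either way → loss €0.
€1572.4: same outcome either way → loss €0.
€5938.9: same outcome either way → loss €0.
Maximum loss: €0.

€0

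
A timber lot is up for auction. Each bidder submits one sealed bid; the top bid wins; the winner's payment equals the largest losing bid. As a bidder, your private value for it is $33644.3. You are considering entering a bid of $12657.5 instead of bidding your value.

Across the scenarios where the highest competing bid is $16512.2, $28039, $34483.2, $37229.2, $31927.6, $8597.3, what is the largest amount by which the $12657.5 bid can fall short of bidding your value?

$17132.1

$16512.2: truthful gives $17132.1, deviation gives $0 → loss $17132.1.
$28039: truthful gives $5605.3, deviation gives $0 → loss $5605.3.
$34483.2: same outcome either way → loss $0.
$37229.2: same outcome either way → loss $0.
$31927.6: truthful gives $1716.7, deviation gives $0 → loss $1716.7.
$8597.3: same outcome either way → loss $0.
Maximum loss: $17132.1.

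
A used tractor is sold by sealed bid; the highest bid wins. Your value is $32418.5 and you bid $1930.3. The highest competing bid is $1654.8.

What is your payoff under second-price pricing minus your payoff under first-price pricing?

$275.5

You have the highest bid, so you win under either rule.
Second-price: pay $1654.8 → payoff $30763.7.
First-price: pay your own bid $1930.3 → payoff $30488.2.
Difference = $30763.7 − ($30488.2) = $275.5.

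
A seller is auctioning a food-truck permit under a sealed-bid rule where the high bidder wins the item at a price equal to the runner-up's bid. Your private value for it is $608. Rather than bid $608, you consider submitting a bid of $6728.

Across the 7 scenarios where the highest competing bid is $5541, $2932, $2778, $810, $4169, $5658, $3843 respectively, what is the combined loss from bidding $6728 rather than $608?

$21475

The deviation costs you only when the competing bid falls strictly between $608 and $6728; elsewhere both bids give the same outcome.
$5541: truthful payoff $0, deviation payoff −$4933 → loss $4933.
$2932: truthful payoff $0, deviation payoff −$2324 → loss $2324.
$2778: truthful payoff $0, deviation payoff −$2170 → loss $2170.
$810: truthful payoff $0, deviation payoff −$202 → loss $202.
$4169: truthful payoff $0, deviation payoff −$3561 → loss $3561.
$5658: truthful payoff $0, deviation payoff −$5050 → loss $5050.
$3843: truthful payoff $0, deviation payoff −$3235 → loss $3235.
Total loss = $4933 + $2324 + $2170 + $202 + $3561 + $5050 + $3235 = $21475.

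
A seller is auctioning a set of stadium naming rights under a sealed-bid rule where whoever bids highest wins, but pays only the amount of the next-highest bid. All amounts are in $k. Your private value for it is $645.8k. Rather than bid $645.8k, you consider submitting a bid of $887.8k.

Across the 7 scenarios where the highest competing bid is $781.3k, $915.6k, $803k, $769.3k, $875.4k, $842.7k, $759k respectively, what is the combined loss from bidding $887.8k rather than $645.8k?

The deviation costs you only when the competing bid falls strictly between $645.8k and $887.8k; elsewhere both bids give the same outcome.
$781.3k: truthful payoff $0k, deviation payoff −$135.5k → loss $135.5k.
$915.6k: outcomes coincide → loss $0k.
$803k: truthful payoff $0k, deviation payoff −$157.2k → loss $157.2k.
$769.3k: truthful payoff $0k, deviation payoff −$123.5k → loss $123.5k.
$875.4k: truthful payoff $0k, deviation payoff −$229.6k → loss $229.6k.
$842.7k: truthful payoff $0k, deviation payoff −$196.9k → loss $196.9k.
$759k: truthful payoff $0k, deviation payoff −$113.2k → loss $113.2k.
Total loss = $135.5k + $157.2k + $123.5k + $229.6k + $196.9k + $113.2k = $955.9k.

$955.9k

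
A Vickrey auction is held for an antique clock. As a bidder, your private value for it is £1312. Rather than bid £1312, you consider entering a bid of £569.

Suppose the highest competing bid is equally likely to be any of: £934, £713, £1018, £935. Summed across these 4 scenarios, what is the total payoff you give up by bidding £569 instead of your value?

£1648

The deviation costs you only when the competing bid falls strictly between £569 and £1312; elsewhere both bids give the same outcome.
£934: truthful payoff £378, deviation payoff £0 → loss £378.
£713: truthful payoff £599, deviation payoff £0 → loss £599.
£1018: truthful payoff £294, deviation payoff £0 → loss £294.
£935: truthful payoff £377, deviation payoff £0 → loss £377.
Total loss = £378 + £599 + £294 + £377 = £1648.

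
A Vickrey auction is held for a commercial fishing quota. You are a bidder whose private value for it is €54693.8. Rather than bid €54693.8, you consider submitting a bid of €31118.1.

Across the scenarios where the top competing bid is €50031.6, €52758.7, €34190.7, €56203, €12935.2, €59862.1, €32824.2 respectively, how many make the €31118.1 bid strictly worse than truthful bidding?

The deviation hurts exactly when the highest competing bid lies strictly between €31118.1 and €54693.8 — underbidding then forfeits a profitable win.
€50031.6: inside the interval → strictly worse (loss €4662.2).
€52758.7: inside the interval → strictly worse (loss €1935.1).
€34190.7: inside the interval → strictly worse (loss €20503.1).
€56203: above both → same outcome either way.
€12935.2: below both → same outcome either way.
€59862.1: above both → same outcome either way.
€32824.2: inside the interval → strictly worse (loss €21869.6).
Count: 4.

4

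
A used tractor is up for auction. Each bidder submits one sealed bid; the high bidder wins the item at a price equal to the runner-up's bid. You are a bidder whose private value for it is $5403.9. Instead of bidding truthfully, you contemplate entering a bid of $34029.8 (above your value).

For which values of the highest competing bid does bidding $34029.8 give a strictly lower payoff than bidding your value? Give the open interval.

($5403.9, $34029.8)

If the competing bid is below $5403.9, both bids win at the same price — no difference.
If it is above $34029.8, both bids lose — no difference.
If it lies strictly between $5403.9 and $34029.8, bidding your value loses (payoff 0) while bidding $34029.8 wins at a price above your value (payoff negative).
So the deviation strictly hurts on the open interval ($5403.9, $34029.8).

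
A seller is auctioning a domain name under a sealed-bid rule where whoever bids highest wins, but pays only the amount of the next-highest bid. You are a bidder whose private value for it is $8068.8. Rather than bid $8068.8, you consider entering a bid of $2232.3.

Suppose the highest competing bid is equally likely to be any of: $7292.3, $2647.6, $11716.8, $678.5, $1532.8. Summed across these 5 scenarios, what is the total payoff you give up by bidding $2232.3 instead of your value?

$6197.7

The deviation costs you only when the competing bid falls strictly between $2232.3 and $8068.8; elsewhere both bids give the same outcome.
$7292.3: truthful payoff $776.5, deviation payoff $0 → loss $776.5.
$2647.6: truthful payoff $5421.2, deviation payoff $0 → loss $5421.2.
$11716.8: outcomes coincide → loss $0.
$678.5: outcomes coincide → loss $0.
$1532.8: outcomes coincide → loss $0.
Total loss = $776.5 + $5421.2 = $6197.7.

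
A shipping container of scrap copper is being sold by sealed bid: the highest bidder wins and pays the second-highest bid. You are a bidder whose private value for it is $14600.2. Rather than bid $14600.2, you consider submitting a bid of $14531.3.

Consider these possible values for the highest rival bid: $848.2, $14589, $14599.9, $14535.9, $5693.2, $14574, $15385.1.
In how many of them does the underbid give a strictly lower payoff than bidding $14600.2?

4

The deviation hurts exactly when the highest competing bid lies strictly between $14531.3 and $14600.2 — underbidding then forfeits a profitable win.
$848.2: below both → same outcome either way.
$14589: inside the interval → strictly worse (loss $11.2).
$14599.9: inside the interval → strictly worse (loss $0.3).
$14535.9: inside the interval → strictly worse (loss $64.3).
$5693.2: below both → same outcome either way.
$14574: inside the interval → strictly worse (loss $26.2).
$15385.1: above both → same outcome either way.
Count: 4.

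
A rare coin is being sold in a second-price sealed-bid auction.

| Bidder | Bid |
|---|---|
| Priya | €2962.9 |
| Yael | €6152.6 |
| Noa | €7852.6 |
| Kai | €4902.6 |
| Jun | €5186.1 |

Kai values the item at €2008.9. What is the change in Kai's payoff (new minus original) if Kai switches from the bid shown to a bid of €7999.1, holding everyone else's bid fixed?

The highest bid among the other bidders is €7852.6; Kai's bid doesn't change that.
Original bid €4902.6: Kai is not highest (top rival bid is €7852.6); payoff €0.
Alternative bid €7999.1: Kai is highest, pays the top rival bid €7852.6; payoff €2008.9 − €7852.6 = −€5843.7.
Change in payoff = −€5843.7 − (€0) = −€5843.7.

−€5843.7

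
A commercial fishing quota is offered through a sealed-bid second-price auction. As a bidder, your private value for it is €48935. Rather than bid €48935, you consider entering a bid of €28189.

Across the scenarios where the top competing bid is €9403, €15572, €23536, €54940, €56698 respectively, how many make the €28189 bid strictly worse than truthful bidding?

0

The deviation hurts exactly when the highest competing bid lies strictly between €28189 and €48935 — underbidding then forfeits a profitable win.
€9403: below both → same outcome either way.
€15572: below both → same outcome either way.
€23536: below both → same outcome either way.
€54940: above both → same outcome either way.
€56698: above both → same outcome either way.
Count: 0.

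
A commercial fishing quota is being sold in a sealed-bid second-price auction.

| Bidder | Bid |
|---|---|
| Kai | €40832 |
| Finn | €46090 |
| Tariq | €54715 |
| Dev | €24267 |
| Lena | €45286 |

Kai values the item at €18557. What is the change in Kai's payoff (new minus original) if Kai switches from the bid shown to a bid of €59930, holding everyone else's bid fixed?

The highest bid among the other bidders is €54715; Kai's bid doesn't change that.
Original bid €40832: Kai is not highest (top rival bid is €54715); payoff €0.
Alternative bid €59930: Kai is highest, pays the top rival bid €54715; payoff €18557 − €54715 = −€36158.
Change in payoff = −€36158 − (€0) = −€36158.

−€36158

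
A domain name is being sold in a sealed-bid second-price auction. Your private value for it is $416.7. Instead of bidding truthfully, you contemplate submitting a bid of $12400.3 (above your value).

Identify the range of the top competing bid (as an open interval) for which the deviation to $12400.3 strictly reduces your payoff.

($416.7, $12400.3)

If the competing bid is below $416.7, both bids win at the same price — no difference.
If it is above $12400.3, both bids lose — no difference.
If it lies strictly between $416.7 and $12400.3, bidding your value loses (payoff 0) while bidding $12400.3 wins at a price above your value (payoff negative).
So the deviation strictly hurts on the open interval ($416.7, $12400.3).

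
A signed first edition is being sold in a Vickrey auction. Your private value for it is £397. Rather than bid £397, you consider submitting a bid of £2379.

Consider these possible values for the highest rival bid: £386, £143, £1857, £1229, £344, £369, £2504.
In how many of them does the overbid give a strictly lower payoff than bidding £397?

The deviation hurts exactly when the highest competing bid lies strictly between £397 and £2379 — overbidding then wins at a price above your value.
£386: below both → same outcome either way.
£143: below both → same outcome either way.
£1857: inside the interval → strictly worse (loss £1460).
£1229: inside the interval → strictly worse (loss £832).
£344: below both → same outcome either way.
£369: below both → same outcome either way.
£2504: above both → same outcome either way.
Count: 2.

2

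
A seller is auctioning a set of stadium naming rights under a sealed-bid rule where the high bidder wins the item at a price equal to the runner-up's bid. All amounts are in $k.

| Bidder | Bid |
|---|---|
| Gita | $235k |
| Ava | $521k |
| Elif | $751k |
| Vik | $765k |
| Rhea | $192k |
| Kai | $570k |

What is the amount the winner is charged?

$751k

Highest bid: Vik at $765k, so Vik wins.
Second-highest bid: Elif at $751k — that is the price the winner pays.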